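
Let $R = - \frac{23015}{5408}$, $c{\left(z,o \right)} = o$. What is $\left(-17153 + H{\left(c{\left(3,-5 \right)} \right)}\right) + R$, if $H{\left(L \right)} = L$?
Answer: $- \frac{92813479}{5408} \approx -17162.0$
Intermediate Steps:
$R = - \frac{23015}{5408}$ ($R = \left(-23015\right) \frac{1}{5408} = - \frac{23015}{5408} \approx -4.2557$)
$\left(-17153 + H{\left(c{\left(3,-5 \right)} \right)}\right) + R = \left(-17153 - 5\right) - \frac{23015}{5408} = -17158 - \frac{23015}{5408} = - \frac{92813479}{5408}$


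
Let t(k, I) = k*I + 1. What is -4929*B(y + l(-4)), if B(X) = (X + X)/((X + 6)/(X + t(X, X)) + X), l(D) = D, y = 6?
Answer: -69006/11 ≈ -6273.3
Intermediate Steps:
t(k, I) = 1 + I*k (t(k, I) = I*k + 1 = 1 + I*k)
B(X) = 2*X/(X + (6 + X)/(1 + X + X²)) (B(X) = (X + X)/((X + 6)/(X + (1 + X*X)) + X) = (2*X)/((6 + X)/(X + (1 + X²)) + X) = (2*X)/((6 + X)/(1 + X + X²) + X) = (2*X)/(X + (6 + X)/(1 + X + X²)) = 2*X/(X + (6 + X)/(1 + X + X²)))
-4929*B(y + l(-4)) = -9858*(6 - 4)*(1 + (6 - 4) + (6 - 4)²)/(6 + (6 - 4)² + (6 - 4)³ + 2*(6 - 4)) = -9858*2*(1 + 2 + 2²)/(6 + 2² + 2³ + 2*2) = -9858*2*(1 + 2 + 4)/(6 + 4 + 8 + 4) = -9858*2*7/22 = -4929*14/11 = -69006/11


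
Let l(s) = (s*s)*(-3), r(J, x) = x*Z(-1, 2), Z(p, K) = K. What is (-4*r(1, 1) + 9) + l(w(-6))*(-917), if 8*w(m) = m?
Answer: 24775/16 ≈ 1548.4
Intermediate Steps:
r(J, x) = 2*x (r(J, x) = x*2 = 2*x)
w(m) = m/8
l(s) = -3*s**2 (l(s) = s**2*(-3) = -3*s**2)
(-4*r(1, 1) + 9) + l(w(-6))*(-917) = (-8 + 9) - 3*((1/8)*(-6))**2*(-917) = (-4*2 + 9) - 3*(-3/4)**2*(-917) = (-8 + 9) - 3*9/16*(-917) = 1 - 27/16*(-917) = 1 + 24759/16 = 24775/16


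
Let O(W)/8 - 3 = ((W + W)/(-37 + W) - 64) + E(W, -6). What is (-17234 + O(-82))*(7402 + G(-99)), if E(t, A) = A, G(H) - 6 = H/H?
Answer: -15657573062/119 ≈ -1.3158e+8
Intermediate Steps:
G(H) = 7 (G(H) = 6 + H/H = 6 + 1 = 7)
O(W) = -536 + 16*W/(-37 + W) (O(W) = 24 + 8*(((W + W)/(-37 + W) - 64) - 6) = 24 + 8*(((2*W)/(-37 + W) - 64) - 6) = 24 + 8*((2*W/(-37 + W) - 64) - 6) = 24 + 8*((-64 + 2*W/(-37 + W)) - 6) = 24 + 8*(-70 + 2*W/(-37 + W)) = 24 + (-560 + 16*W/(-37 + W)) = -536 + 16*W/(-37 + W))
(-17234 + O(-82))*(7402 + G(-99)) = (-17234 + 8*(2479 - 65*(-82))/(-37 - 82))*(7402 + 7) = (-17234 + 8*(2479 + 5330)/(-119))*7409 = (-17234 + 8*(-1/119)*7809)*7409 = (-17234 - 62472/119)*7409 = -2113318/119*7409 = -15657573062/119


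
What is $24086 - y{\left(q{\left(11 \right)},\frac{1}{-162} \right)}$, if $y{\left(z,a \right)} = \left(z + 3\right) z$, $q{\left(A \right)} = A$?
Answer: $23932$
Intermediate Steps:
$y{\left(z,a \right)} = z \left(3 + z\right)$ ($y{\left(z,a \right)} = \left(3 + z\right) z = z \left(3 + z\right)$)
$24086 - y{\left(q{\left(11 \right)},\frac{1}{-162} \right)} = 24086 - 11 \left(3 + 11\right) = 24086 - 11 \cdot 14 = 24086 - 154 = 23932$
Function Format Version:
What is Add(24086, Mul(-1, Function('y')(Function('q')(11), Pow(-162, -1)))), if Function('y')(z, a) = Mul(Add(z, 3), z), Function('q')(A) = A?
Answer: 23932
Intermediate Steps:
Function('y')(z, a) = Mul(z, Add(3, z)) (Function('y')(z, a) = Mul(Add(3, z), z) = Mul(z, Add(3, z)))
Add(24086, Mul(-1, Function('y')(Function('q')(11), Pow(-162, -1)))) = Add(24086, Mul(-1, Mul(11, Add(3, 11)))) = Add(24086, Mul(-1, Mul(11, 14))) = Add(24086, Mul(-1, 154)) = Add(24086, -154) = 23932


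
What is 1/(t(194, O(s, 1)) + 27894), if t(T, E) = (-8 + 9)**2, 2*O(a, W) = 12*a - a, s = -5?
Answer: 1/27895 ≈ 3.5849e-5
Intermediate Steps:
O(a, W) = 11*a/2 (O(a, W) = (12*a - a)/2 = (11*a)/2 = 11*a/2)
t(T, E) = 1 (t(T, E) = 1**2 = 1)
1/(t(194, O(s, 1)) + 27894) = 1/(1 + 27894) = 1/27895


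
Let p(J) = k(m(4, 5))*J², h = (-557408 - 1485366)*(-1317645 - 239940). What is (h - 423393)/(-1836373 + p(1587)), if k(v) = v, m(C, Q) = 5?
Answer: 3181793717397/10756472 ≈ 2.9580e+5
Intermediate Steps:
h = 3181794140790 (h = -2042774*(-1557585) = 3181794140790)
p(J) = 5*J²
(h - 423393)/(-1836373 + p(1587)) = (3181794140790 - 423393)/(-1836373 + 5*1587²) = 3181793717397/(-1836373 + 5*2518569) = 3181793717397/(-1836373 + 12592845) = 3181793717397/10756472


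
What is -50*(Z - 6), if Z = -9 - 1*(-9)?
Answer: 300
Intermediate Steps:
Z = 0 (Z = -9 + 9 = 0)
-50*(Z - 6) = -50*(0 - 6) = -50*(-6) = 300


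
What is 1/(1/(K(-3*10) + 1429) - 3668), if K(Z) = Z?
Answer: -1399/5131531 ≈ -0.00027263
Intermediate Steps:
1/(1/(K(-3*10) + 1429) - 3668) = 1/(1/(-3*10 + 1429) - 3668) = 1/(1/(-30 + 1429) - 3668) = 1/(1/1399 - 3668) = 1/(-5131531/1399) = -1399/5131531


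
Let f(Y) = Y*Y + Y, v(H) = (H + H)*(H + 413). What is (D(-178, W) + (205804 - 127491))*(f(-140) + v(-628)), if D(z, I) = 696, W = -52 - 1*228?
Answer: 22873105500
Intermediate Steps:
W = -280 (W = -52 - 228 = -280)
v(H) = 2*H*(413 + H) (v(H) = (2*H)*(413 + H) = 2*H*(413 + H))
f(Y) = Y + Y² (f(Y) = Y² + Y = Y + Y²)
(D(-178, W) + (205804 - 127491))*(f(-140) + v(-628)) = (696 + (205804 - 127491))*(-140*(1 - 140) + 2*(-628)*(413 - 628)) = (696 + 78313)*(-140*(-139) + 2*(-628)*(-215)) = 79009*(19460 + 270040) = 79009*289500 = 22873105500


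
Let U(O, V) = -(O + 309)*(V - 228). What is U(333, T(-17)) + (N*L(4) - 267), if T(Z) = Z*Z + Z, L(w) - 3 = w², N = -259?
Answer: -33436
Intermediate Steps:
L(w) = 3 + w²
T(Z) = Z + Z² (T(Z) = Z² + Z = Z + Z²)
U(O, V) = -(-228 + V)*(309 + O) (U(O, V) = -(309 + O)*(-228 + V) = -(-228 + V)*(309 + O))
U(333, T(-17)) + (N*L(4) - 267) = (70452 - (-5253)*(1 - 17) + 228*333 - 1*333*(-17*(1 - 17))) + (-259*(3 + 4²) - 267) = (70452 - (-5253)*(-16) + 75924 - 1*333*(-17*(-16))) + (-259*(3 + 16) - 267) = (70452 - 309*272 + 75924 - 1*333*272) + (-259*19 - 267) = (70452 - 84048 + 75924 - 90576) + (-4921 - 267) = -28248 - 5188 = -33436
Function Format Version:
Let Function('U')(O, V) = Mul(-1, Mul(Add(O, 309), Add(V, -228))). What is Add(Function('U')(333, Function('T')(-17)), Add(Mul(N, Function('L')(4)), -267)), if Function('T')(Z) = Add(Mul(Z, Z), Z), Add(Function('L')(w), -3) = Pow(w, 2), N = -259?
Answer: -33436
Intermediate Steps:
Function('L')(w) = Add(3, Pow(w, 2))
Function('T')(Z) = Add(Z, Pow(Z, 2)) (Function('T')(Z) = Add(Pow(Z, 2), Z) = Add(Z, Pow(Z, 2)))
Function('U')(O, V) = Mul(-1, Add(-228, V), Add(309, O)) (Function('U')(O, V) = Mul(-1, Mul(Add(309, O), Add(-228, V))) = Mul(-1, Mul(Add(-228, V), Add(309, O))) = Mul(-1, Add(-228, V), Add(309, O)))
Add(Function('U')(333, Function('T')(-17)), Add(Mul(N, Function('L')(4)), -267)) = Add(Add(70452, Mul(-309, Mul(-17, Add(1, -17))), Mul(228, 333), Mul(-1, 333, Mul(-17, Add(1, -17)))), Add(Mul(-259, Add(3, Pow(4, 2))), -267)) = Add(Add(70452, Mul(-309, Mul(-17, -16)), 75924, Mul(-1, 333, Mul(-17, -16))), Add(Mul(-259, Add(3, 16)), -267)) = Add(Add(70452, Mul(-309, 272), 75924, Mul(-1, 333, 272)), Add(Mul(-259, 19), -267)) = Add(Add(70452, -84048, 75924, -90576), Add(-4921, -267)) = Add(-28248, -5188) = -33436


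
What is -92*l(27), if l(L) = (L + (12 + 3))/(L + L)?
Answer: -644/9 ≈ -71.556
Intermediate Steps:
l(L) = (15 + L)/(2*L) (l(L) = (L + 15)/((2*L)) = (15 + L)*(1/(2*L)) = (15 + L)/(2*L))
-92*l(27) = -46*(15 + 27)/27 = -46*42/27 = -92*7/9 = -644/9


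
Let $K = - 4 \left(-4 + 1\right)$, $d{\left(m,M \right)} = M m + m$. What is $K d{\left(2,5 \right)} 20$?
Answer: $2880$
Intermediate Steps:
$d{\left(m,M \right)} = m + M m$
$K = 12$ ($K = \left(-4\right) \left(-3\right) = 12$)
$K d{\left(2,5 \right)} 20 = 12 \cdot 2 \left(1 + 5\right) 20 = 12 \cdot 2 \cdot 6 \cdot 20 = 12 \cdot 12 \cdot 20 = 144 \cdot 20 = 2880$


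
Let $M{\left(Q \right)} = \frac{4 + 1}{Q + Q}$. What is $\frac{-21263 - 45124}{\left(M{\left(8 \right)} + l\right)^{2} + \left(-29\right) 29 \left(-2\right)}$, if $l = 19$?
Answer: $- \frac{16995072}{526073} \approx -32.306$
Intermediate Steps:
$M{\left(Q \right)} = \frac{5}{2 Q}$
$\frac{-21263 - 45124}{\left(M{\left(8 \right)} + l\right)^{2} + \left(-29\right) 29 \left(-2\right)} = \frac{-21263 - 45124}{\left(\frac{5}{2 \cdot 8} + 19\right)^{2} + \left(-29\right) 29 \left(-2\right)} = - \frac{66387}{\left(\frac{5}{2} \cdot \frac{1}{8} + 19\right)^{2} - -1682} = - \frac{66387}{\left(\frac{5}{16} + 19\right)^{2} + 1682} = - \frac{66387}{\left(\frac{309}{16}\right)^{2} + 1682} = - \frac{66387}{\frac{95481}{256} + 1682} = - \frac{66387}{\frac{526073}{256}} = \left(-66387\right) \frac{256}{526073} = - \frac{16995072}{526073}$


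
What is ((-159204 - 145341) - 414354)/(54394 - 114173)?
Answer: 718899/59779 ≈ 12.026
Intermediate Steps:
((-159204 - 145341) - 414354)/(54394 - 114173) = (-304545 - 414354)/(-59779) = -718899*(-1/59779) = 718899/59779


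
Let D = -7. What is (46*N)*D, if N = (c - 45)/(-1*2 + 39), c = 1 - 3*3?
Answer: 17066/37 ≈ 461.24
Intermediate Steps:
c = -8 (c = 1 - 9 = -8)
N = -53/37 (N = (-8 - 45)/(-1*2 + 39) = -53/(-2 + 39) = -53/37 ≈ -1.4324)
(46*N)*D = (46*(-53/37))*(-7) = -2438/37*(-7) = 17066/37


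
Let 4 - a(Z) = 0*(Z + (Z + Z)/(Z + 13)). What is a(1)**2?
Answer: 16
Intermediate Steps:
a(Z) = 4 (a(Z) = 4 - 0*(Z + (Z + Z)/(Z + 13)) = 4 - 0*(Z + (2*Z)/(13 + Z)) = 4 - 0*(Z + 2*Z/(13 + Z)) = 4 - 1*0 = 4 + 0 = 4)
a(1)**2 = 4**2 = 16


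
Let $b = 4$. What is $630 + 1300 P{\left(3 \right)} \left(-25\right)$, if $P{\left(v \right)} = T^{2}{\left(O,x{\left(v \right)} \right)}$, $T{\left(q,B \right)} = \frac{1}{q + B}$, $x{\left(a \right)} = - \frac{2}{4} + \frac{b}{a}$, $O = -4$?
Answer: $- \frac{942570}{361} \approx -2611.0$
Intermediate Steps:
$x{\left(a \right)} = - \frac{1}{2} + \frac{4}{a}$ ($x{\left(a \right)} = - \frac{2}{4} + \frac{4}{a} = \left(-2\right) \frac{1}{4} + \frac{4}{a} = - \frac{1}{2} + \frac{4}{a}$)
$T{\left(q,B \right)} = \frac{1}{B + q}$
$P{\left(v \right)} = \frac{1}{\left(-4 + \frac{8 - v}{2 v}\right)^{2}}$ ($P{\left(v \right)} = \left(\frac{1}{\frac{8 - v}{2 v} - 4}\right)^{2} = \left(\frac{1}{-4 + \frac{8 - v}{2 v}}\right)^{2} = \frac{1}{\left(-4 + \frac{8 - v}{2 v}\right)^{2}}$)
$630 + 1300 P{\left(3 \right)} \left(-25\right) = 630 + 1300 \frac{4 \cdot 3^{2}}{\left(-8 + 9 \cdot 3\right)^{2}} \left(-25\right) = 630 + 1300 \cdot 4 \cdot 9 \frac{1}{\left(-8 + 27\right)^{2}} \left(-25\right) = 630 + 1300 \cdot 4 \cdot 9 \cdot \frac{1}{361} \left(-25\right) = 630 + 1300 \cdot \frac{36}{361} \left(-25\right) = 630 + 1300 \left(- \frac{900}{361}\right) = 630 - \frac{1170000}{361} = - \frac{942570}{361}$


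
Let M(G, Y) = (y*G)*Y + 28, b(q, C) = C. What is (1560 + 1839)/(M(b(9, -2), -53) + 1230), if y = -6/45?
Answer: 50985/18658 ≈ 2.7326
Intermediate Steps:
y = -2/15 (y = -6*1/45 = -2/15 ≈ -0.13333)
M(G, Y) = 28 - 2*G*Y/15 (M(G, Y) = (-2*G/15)*Y + 28 = -2*G*Y/15 + 28 = 28 - 2*G*Y/15)
(1560 + 1839)/(M(b(9, -2), -53) + 1230) = (1560 + 1839)/((28 - 2/15*(-2)*(-53)) + 1230) = 3399/((28 - 212/15) + 1230) = 3399/(208/15 + 1230) = 3399/(18658/15) = 3399*(15/18658) = 50985/18658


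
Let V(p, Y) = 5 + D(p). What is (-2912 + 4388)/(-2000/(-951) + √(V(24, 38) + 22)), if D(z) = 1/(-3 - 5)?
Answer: -4491763200/32489243 + 2669791752*√430/162446215 ≈ 202.55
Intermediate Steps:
D(z) = -⅛ (D(z) = 1/(-8) = -⅛)
V(p, Y) = 39/8 (V(p, Y) = 5 - ⅛ = 39/8)
(-2912 + 4388)/(-2000/(-951) + √(V(24, 38) + 22)) = (-2912 + 4388)/(-2000/(-951) + √(39/8 + 22)) = 1476/(-2000*(-1/951) + √(215/8)) = 1476/(2000/951 + √430/4)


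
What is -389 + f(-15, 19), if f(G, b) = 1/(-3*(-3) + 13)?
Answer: -8557/22 ≈ -388.95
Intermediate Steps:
f(G, b) = 1/22 (f(G, b) = 1/(9 + 13) = 1/22)
-389 + f(-15, 19) = -389 + 1/22 = -8557/22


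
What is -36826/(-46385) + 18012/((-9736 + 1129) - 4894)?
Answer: -338298794/626243885 ≈ -0.54020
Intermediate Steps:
-36826/(-46385) + 18012/((-9736 + 1129) - 4894) = -36826*(-1/46385) + 18012/(-8607 - 4894) = 36826/46385 + 18012/(-13501) = 36826/46385 + 18012*(-1/13501) = 36826/46385 - 18012/13501 = -338298794/626243885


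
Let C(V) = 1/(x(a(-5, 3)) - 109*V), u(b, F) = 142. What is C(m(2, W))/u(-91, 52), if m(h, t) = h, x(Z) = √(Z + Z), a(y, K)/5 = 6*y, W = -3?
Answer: -109/3395504 - 5*I*√3/3395504 ≈ -3.2101e-5 - 2.5505e-6*I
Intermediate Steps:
a(y, K) = 30*y (a(y, K) = 5*(6*y) = 30*y)
x(Z) = √2*√Z (x(Z) = √(2*Z) = √2*√Z)
C(V) = 1/(-109*V + 10*I*√3) (C(V) = 1/(√2*√(30*(-5)) - 109*V) = 1/(√2*√(-150) - 109*V) = 1/(√2*(5*I*√6) - 109*V) = 1/(10*I*√3 - 109*V) = 1/(-109*V + 10*I*√3))
C(m(2, W))/u(-91, 52) = -1/(109*2 - 10*I*√3)/142 = -1/(218 - 10*I*√3)*(1/142) = -1/(142*(218 - 10*I*√3))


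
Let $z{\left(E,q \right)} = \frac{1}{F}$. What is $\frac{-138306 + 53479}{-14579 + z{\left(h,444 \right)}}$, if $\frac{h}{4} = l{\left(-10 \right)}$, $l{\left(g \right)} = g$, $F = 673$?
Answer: $\frac{57088571}{9811666} \approx 5.8184$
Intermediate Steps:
$h = -40$ ($h = 4 \left(-10\right) = -40$)
$z{\left(E,q \right)} = \frac{1}{673}$
$\frac{-138306 + 53479}{-14579 + z{\left(h,444 \right)}} = \frac{-138306 + 53479}{-14579 + \frac{1}{673}} = - \frac{84827}{- \frac{9811666}{673}} = \left(-84827\right) \left(- \frac{673}{9811666}\right) = \frac{57088571}{9811666}$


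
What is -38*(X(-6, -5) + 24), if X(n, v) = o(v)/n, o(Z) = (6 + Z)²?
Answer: -2717/3 ≈ -905.67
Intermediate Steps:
X(n, v) = (6 + v)²/n
-38*(X(-6, -5) + 24) = -38*((6 - 5)²/(-6) + 24) = -38*(-⅙*1² + 24) = -38*(-⅙*1 + 24) = -38*(-⅙ + 24) = -38*143/6 = -2717/3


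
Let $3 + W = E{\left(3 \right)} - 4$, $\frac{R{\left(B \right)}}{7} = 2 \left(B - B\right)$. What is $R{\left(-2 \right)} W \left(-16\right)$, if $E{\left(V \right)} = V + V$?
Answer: $0$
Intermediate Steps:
$E{\left(V \right)} = 2 V$
$R{\left(B \right)} = 0$ ($R{\left(B \right)} = 7 \cdot 2 \left(B - B\right) = 7 \cdot 2 \cdot 0 = 7 \cdot 0 = 0$)
$W = -1$ ($W = -3 + \left(2 \cdot 3 - 4\right) = -3 + \left(6 - 4\right) = -3 + 2 = -1$)
$R{\left(-2 \right)} W \left(-16\right) = 0 \left(-1\right) \left(-16\right) = 0 \left(-16\right) = 0$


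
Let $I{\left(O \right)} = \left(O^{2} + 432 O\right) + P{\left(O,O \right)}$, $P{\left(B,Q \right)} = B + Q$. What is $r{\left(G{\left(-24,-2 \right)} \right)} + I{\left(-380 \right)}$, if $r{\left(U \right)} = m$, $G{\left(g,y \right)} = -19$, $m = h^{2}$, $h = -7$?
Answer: $-20471$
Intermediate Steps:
$m = 49$ ($m = \left(-7\right)^{2} = 49$)
$r{\left(U \right)} = 49$
$I{\left(O \right)} = O^{2} + 434 O$ ($I{\left(O \right)} = \left(O^{2} + 432 O\right) + \left(O + O\right) = \left(O^{2} + 432 O\right) + 2 O = O^{2} + 434 O$)
$r{\left(G{\left(-24,-2 \right)} \right)} + I{\left(-380 \right)} = 49 - 380 \left(434 - 380\right) = 49 - 20520 = -20471$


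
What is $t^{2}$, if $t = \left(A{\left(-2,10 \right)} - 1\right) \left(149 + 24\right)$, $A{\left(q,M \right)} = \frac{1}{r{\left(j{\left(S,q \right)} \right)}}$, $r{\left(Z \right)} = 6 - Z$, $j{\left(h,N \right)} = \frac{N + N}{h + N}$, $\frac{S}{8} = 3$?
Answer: $\frac{97239321}{4624} \approx 21029.0$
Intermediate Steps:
$S = 24$ ($S = 8 \cdot 3 = 24$)
$j{\left(h,N \right)} = \frac{2 N}{N + h}$
$A{\left(q,M \right)} = \frac{1}{6 - \frac{2 q}{24 + q}}$ ($A{\left(q,M \right)} = \frac{1}{6 - \frac{2 q}{q + 24}} = \frac{1}{6 - \frac{2 q}{24 + q}}$)
$t = - \frac{9861}{68}$ ($t = \left(\frac{24 - 2}{4 \left(36 - 2\right)} - 1\right) \left(149 + 24\right) = \left(\frac{1}{4} \cdot \frac{1}{34} \cdot 22 - 1\right) 173 = \left(\frac{11}{68} - 1\right) 173 = \left(- \frac{57}{68}\right) 173 = - \frac{9861}{68} \approx -145.01$)
$t^{2} = \left(- \frac{9861}{68}\right)^{2} = \frac{97239321}{4624}$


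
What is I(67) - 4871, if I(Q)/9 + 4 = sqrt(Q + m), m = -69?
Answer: -4907 + 9*I*sqrt(2) ≈ -4907.0 + 12.728*I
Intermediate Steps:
I(Q) = -36 + 9*sqrt(-69 + Q) (I(Q) = -36 + 9*sqrt(Q - 69) = -36 + 9*sqrt(-69 + Q))
I(67) - 4871 = (-36 + 9*sqrt(-69 + 67)) - 4871 = (-36 + 9*sqrt(-2)) - 4871 = (-36 + 9*(I*sqrt(2))) - 4871 = (-36 + 9*I*sqrt(2)) - 4871 = -4907 + 9*I*sqrt(2)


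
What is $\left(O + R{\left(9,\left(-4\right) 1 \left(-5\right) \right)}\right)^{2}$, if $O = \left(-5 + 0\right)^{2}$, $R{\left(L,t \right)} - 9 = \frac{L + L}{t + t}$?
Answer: $\frac{474721}{400} \approx 1186.8$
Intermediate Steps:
$R{\left(L,t \right)} = 9 + \frac{L}{t}$ ($R{\left(L,t \right)} = 9 + \frac{L + L}{t + t} = 9 + \frac{2 L}{2 t} = 9 + 2 L \frac{1}{2 t} = 9 + \frac{L}{t}$)
$O = 25$ ($O = \left(-5\right)^{2} = 25$)
$\left(O + R{\left(9,\left(-4\right) 1 \left(-5\right) \right)}\right)^{2} = \left(25 + \left(9 + \frac{9}{\left(-4\right) 1 \left(-5\right)}\right)\right)^{2} = \left(25 + \left(9 + \frac{9}{\left(-4\right) \left(-5\right)}\right)\right)^{2} = \left(25 + \left(9 + \frac{9}{20}\right)\right)^{2} = \left(25 + \frac{189}{20}\right)^{2} = \left(\frac{689}{20}\right)^{2} = \frac{474721}{400}$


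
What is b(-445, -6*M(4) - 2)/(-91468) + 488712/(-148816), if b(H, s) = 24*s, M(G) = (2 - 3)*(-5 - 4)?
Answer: -1390671891/425371934 ≈ -3.2693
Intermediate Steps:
M(G) = 9 (M(G) = -1*(-9) = 9)
b(-445, -6*M(4) - 2)/(-91468) + 488712/(-148816) = (24*(-6*9 - 2))/(-91468) + 488712/(-148816) = (24*(-54 - 2))*(-1/91468) + 488712*(-1/148816) = (24*(-56))*(-1/91468) - 61089/18602 = -1344*(-1/91468) - 61089/18602 = 336/22867 - 61089/18602 = -1390671891/425371934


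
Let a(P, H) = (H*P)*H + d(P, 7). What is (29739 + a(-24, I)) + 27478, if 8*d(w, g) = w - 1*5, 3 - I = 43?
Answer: 150507/8 ≈ 18813.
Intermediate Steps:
I = -40 (I = 3 - 1*43 = 3 - 43 = -40)
d(w, g) = -5/8 + w/8 (d(w, g) = (w - 1*5)/8 = (w - 5)/8 = (-5 + w)/8 = -5/8 + w/8)
a(P, H) = -5/8 + P/8 + P*H² (a(P, H) = (H*P)*H + (-5/8 + P/8) = P*H² + (-5/8 + P/8) = -5/8 + P/8 + P*H²)
(29739 + a(-24, I)) + 27478 = (29739 + (-5/8 + (⅛)*(-24) - 24*(-40)²)) + 27478 = (29739 + (-5/8 - 3 - 24*1600)) + 27478 = (29739 + (-5/8 - 3 - 38400)) + 27478 = (29739 - 307229/8) + 27478 = -69317/8 + 27478 = 150507/8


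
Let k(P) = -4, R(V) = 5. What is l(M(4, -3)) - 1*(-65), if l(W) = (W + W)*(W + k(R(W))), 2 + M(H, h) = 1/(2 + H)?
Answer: 1555/18 ≈ 86.389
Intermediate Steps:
M(H, h) = -2 + 1/(2 + H)
l(W) = 2*W*(-4 + W) (l(W) = (W + W)*(W - 4) = (2*W)*(-4 + W) = 2*W*(-4 + W))
l(M(4, -3)) - 1*(-65) = 2*((-3 - 2*4)/(2 + 4))*(-4 + (-3 - 2*4)/(2 + 4)) - 1*(-65) = 2*((-3 - 8)/6)*(-4 + (-3 - 8)/6) + 65 = 2*((⅙)*(-11))*(-4 + (⅙)*(-11)) + 65 = 2*(-11/6)*(-4 - 11/6) + 65 = 2*(-11/6)*(-35/6) + 65 = 385/18 + 65 = 1555/18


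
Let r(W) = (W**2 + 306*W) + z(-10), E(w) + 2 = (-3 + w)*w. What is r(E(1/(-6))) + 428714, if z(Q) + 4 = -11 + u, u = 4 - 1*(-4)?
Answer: 555023233/1296 ≈ 4.2826e+5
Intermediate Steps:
u = 8 (u = 4 + 4 = 8)
E(w) = -2 + w*(-3 + w) (E(w) = -2 + (-3 + w)*w = -2 + w*(-3 + w))
z(Q) = -7 (z(Q) = -4 + (-11 + 8) = -4 - 3 = -7)
r(W) = -7 + W**2 + 306*W (r(W) = (W**2 + 306*W) - 7 = -7 + W**2 + 306*W)
r(E(1/(-6))) + 428714 = (-7 + (-2 + (1/(-6))**2 - 3/(-6))**2 + 306*(-2 + (1/(-6))**2 - 3/(-6))) + 428714 = (-7 + (-2 + (-1/6)**2 - 3*(-1/6))**2 + 306*(-2 + (-1/6)**2 - 3*(-1/6))) + 428714 = (-7 + (-2 + 1/36 + 1/2)**2 + 306*(-2 + 1/36 + 1/2)) + 428714 = (-7 + (-53/36)**2 + 306*(-53/36)) + 428714 = (-7 + 2809/1296 - 901/2) + 428714 = -590111/1296 + 428714 = 555023233/1296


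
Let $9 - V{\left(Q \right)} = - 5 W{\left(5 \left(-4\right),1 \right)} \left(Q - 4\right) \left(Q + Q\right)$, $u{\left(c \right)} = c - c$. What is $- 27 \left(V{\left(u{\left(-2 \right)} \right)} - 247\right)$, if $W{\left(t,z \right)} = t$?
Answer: $6426$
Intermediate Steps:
$u{\left(c \right)} = 0$
$V{\left(Q \right)} = 9 - 200 Q \left(-4 + Q\right)$ ($V{\left(Q \right)} = 9 - - 5 \cdot 5 \left(-4\right) \left(Q - 4\right) \left(Q + Q\right) = 9 - \left(-5\right) \left(-20\right) \left(-4 + Q\right) 2 Q = 9 - 100 \cdot 2 Q \left(-4 + Q\right) = 9 - 200 Q \left(-4 + Q\right)$)
$- 27 \left(V{\left(u{\left(-2 \right)} \right)} - 247\right) = - 27 \left(\left(9 - 200 \cdot 0^{2} + 800 \cdot 0\right) - 247\right) = - 27 \left(\left(9 - 0 + 0\right) - 247\right) = - 27 \left(\left(9 + 0 + 0\right) - 247\right) = - 27 \left(9 - 247\right) = \left(-27\right) \left(-238\right) = 6426$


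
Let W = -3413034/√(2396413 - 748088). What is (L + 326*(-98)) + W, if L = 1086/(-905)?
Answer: -159746/5 - 3413034*√65933/329665 ≈ -34608.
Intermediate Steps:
L = -6/5 (L = 1086*(-1/905) = -6/5 ≈ -1.2000)
W = -3413034*√65933/329665 ≈ -2658.4
(L + 326*(-98)) + W = (-6/5 + 326*(-98)) - 3413034*√65933/329665 = (-6/5 - 31948) - 3413034*√65933/329665 = -159746/5 - 3413034*√65933/329665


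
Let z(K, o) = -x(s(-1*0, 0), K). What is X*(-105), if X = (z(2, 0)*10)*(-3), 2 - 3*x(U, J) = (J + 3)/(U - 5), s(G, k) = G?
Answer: -3150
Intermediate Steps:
x(U, J) = ⅔ - (3 + J)/(3*(-5 + U)) (x(U, J) = ⅔ - (J + 3)/(3*(U - 5)) = ⅔ - (3 + J)/(3*(-5 + U)))
z(K, o) = -13/15 - K/15 (z(K, o) = -(-13 - K + 2*(-1*0))/(3*(-5 - 1*0)) = -(-13 - K + 2*0)/(3*(-5 + 0)) = -(-13 - K + 0)/(3*(-5)) = -(-1)*(-13 - K)/(3*5) = -(13/15 + K/15) = -13/15 - K/15)
X = 30 (X = ((-13/15 - 1/15*2)*10)*(-3) = ((-13/15 - 2/15)*10)*(-3) = -1*10*(-3) = -10*(-3) = 30)
X*(-105) = 30*(-105) = -3150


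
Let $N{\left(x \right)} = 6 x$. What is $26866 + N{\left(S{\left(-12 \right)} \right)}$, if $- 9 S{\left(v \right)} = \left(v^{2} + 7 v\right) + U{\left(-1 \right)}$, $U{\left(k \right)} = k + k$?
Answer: $\frac{80482}{3} \approx 26827.0$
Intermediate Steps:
$U{\left(k \right)} = 2 k$
$S{\left(v \right)} = \frac{2}{9} - \frac{7 v}{9} - \frac{v^{2}}{9}$ ($S{\left(v \right)} = - \frac{\left(v^{2} + 7 v\right) + 2 \left(-1\right)}{9} = - \frac{\left(v^{2} + 7 v\right) - 2}{9} = - \frac{-2 + v^{2} + 7 v}{9} = \frac{2}{9} - \frac{7 v}{9} - \frac{v^{2}}{9}$)
$26866 + N{\left(S{\left(-12 \right)} \right)} = 26866 + 6 \left(\frac{2}{9} - - \frac{28}{3} - \frac{\left(-12\right)^{2}}{9}\right) = 26866 + 6 \left(\frac{2}{9} + \frac{28}{3} - 16\right) = 26866 + 6 \left(- \frac{58}{9}\right) = 26866 - \frac{116}{3} = \frac{80482}{3}$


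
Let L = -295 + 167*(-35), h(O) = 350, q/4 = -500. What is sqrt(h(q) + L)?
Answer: I*sqrt(5790) ≈ 76.092*I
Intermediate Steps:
q = -2000 (q = 4*(-500) = -2000)
L = -6140 (L = -295 - 5845 = -6140)
sqrt(h(q) + L) = sqrt(350 - 6140) = sqrt(-5790) = I*sqrt(5790)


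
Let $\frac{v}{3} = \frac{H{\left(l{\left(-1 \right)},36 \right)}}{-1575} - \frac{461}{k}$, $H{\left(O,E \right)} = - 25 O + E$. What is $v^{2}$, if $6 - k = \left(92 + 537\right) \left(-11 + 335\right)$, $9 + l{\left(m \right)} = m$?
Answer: $\frac{14724034770481}{50874696022500} \approx 0.28942$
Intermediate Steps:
$l{\left(m \right)} = -9 + m$
$k = -203790$ ($k = 6 - \left(92 + 537\right) \left(-11 + 335\right) = 6 - 629 \cdot 324 = 6 - 203796 = -203790$)
$H{\left(O,E \right)} = E - 25 O$
$v = - \frac{3837191}{7132650}$ ($v = 3 \left(\frac{36 - 25 \left(-9 - 1\right)}{-1575} - \frac{461}{-203790}\right) = 3 \left(\left(36 - -250\right) \left(- \frac{1}{1575}\right) - - \frac{461}{203790}\right) = 3 \left(\left(36 + 250\right) \left(- \frac{1}{1575}\right) + \frac{461}{203790}\right) = 3 \left(286 \left(- \frac{1}{1575}\right) + \frac{461}{203790}\right) = 3 \left(- \frac{286}{1575} + \frac{461}{203790}\right) = 3 \left(- \frac{3837191}{21397950}\right) = - \frac{3837191}{7132650} \approx -0.53798$)
$v^{2} = \left(- \frac{3837191}{7132650}\right)^{2} = \frac{14724034770481}{50874696022500}$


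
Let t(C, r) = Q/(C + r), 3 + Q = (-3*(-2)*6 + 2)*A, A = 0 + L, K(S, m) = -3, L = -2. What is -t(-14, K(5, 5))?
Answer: -79/17 ≈ -4.6471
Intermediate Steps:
A = -2 (A = 0 - 2 = -2)
Q = -79 (Q = -3 + (-3*(-2)*6 + 2)*(-2) = -3 + (6*6 + 2)*(-2) = -3 + (36 + 2)*(-2) = -3 + 38*(-2) = -3 - 76 = -79)
t(C, r) = -79/(C + r)
-t(-14, K(5, 5)) = -(-79)/(-14 - 3) = -(-79)/(-17) = -(-79)*(-1)/17 = -1*79/17 = -79/17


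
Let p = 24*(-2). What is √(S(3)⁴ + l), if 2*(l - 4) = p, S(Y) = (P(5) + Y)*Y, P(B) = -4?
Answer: √61 ≈ 7.8102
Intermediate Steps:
S(Y) = Y*(-4 + Y) (S(Y) = (-4 + Y)*Y = Y*(-4 + Y))
p = -48
l = -20 (l = 4 + (½)*(-48) = 4 - 24 = -20)
√(S(3)⁴ + l) = √((3*(-4 + 3))⁴ - 20) = √((3*(-1))⁴ - 20) = √((-3)⁴ - 20) = √(81 - 20) = √61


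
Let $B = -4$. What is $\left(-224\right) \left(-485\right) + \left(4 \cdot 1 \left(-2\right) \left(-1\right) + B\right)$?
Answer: $108644$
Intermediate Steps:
$\left(-224\right) \left(-485\right) + \left(4 \cdot 1 \left(-2\right) \left(-1\right) + B\right) = \left(-224\right) \left(-485\right) - \left(4 - 4 \cdot 1 \left(-2\right) \left(-1\right)\right) = 108640 - \left(4 - 4 \left(-2\right) \left(-1\right)\right) = 108640 - -4 = 108640 + \left(8 - 4\right) = 108640 + 4 = 108644$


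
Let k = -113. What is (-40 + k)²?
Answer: 23409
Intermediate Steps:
(-40 + k)² = (-40 - 113)² = (-153)² = 23409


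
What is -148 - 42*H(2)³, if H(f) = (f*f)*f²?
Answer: -172180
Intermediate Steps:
H(f) = f⁴ (H(f) = f²*f² = f⁴)
-148 - 42*H(2)³ = -148 - 42*(2⁴)³ = -148 - 42*16³ = -148 - 42*4096 = -148 - 172032 = -172180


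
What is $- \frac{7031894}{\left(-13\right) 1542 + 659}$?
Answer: $\frac{7031894}{19387} \approx 362.71$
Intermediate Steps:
$- \frac{7031894}{\left(-13\right) 1542 + 659} = - \frac{7031894}{-20046 + 659} = - \frac{7031894}{-19387} = \left(-7031894\right) \left(- \frac{1}{19387}\right) = \frac{7031894}{19387}$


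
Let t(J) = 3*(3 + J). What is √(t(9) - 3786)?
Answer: 25*I*√6 ≈ 61.237*I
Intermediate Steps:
t(J) = 9 + 3*J
√(t(9) - 3786) = √((9 + 3*9) - 3786) = √((9 + 27) - 3786) = √(36 - 3786) = √(-3750) = 25*I*√6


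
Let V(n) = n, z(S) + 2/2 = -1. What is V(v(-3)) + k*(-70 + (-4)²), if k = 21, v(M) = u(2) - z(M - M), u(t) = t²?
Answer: -1128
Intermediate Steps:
z(S) = -2 (z(S) = -1 - 1 = -2)
v(M) = 6 (v(M) = 2² - 1*(-2) = 4 + 2 = 6)
V(v(-3)) + k*(-70 + (-4)²) = 6 + 21*(-70 + (-4)²) = 6 + 21*(-70 + 16) = 6 + 21*(-54) = 6 - 1134 = -1128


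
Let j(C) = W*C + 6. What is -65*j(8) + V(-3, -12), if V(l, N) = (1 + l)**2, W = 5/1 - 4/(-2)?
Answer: -4026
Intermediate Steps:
W = 7 (W = 5*1 - 4*(-1/2) = 5 + 2 = 7)
j(C) = 6 + 7*C (j(C) = 7*C + 6 = 6 + 7*C)
-65*j(8) + V(-3, -12) = -65*(6 + 7*8) + (1 - 3)**2 = -65*(6 + 56) + (-2)**2 = -65*62 + 4 = -4030 + 4 = -4026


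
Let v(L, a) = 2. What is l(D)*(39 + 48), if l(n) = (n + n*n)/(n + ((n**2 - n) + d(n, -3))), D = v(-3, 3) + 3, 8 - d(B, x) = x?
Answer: 145/2 ≈ 72.500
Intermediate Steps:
d(B, x) = 8 - x
D = 5 (D = 2 + 3 = 5)
l(n) = (n + n**2)/(11 + n**2) (l(n) = (n + n*n)/(n + ((n**2 - n) + (8 - 1*(-3)))) = (n + n**2)/(n + ((n**2 - n) + (8 + 3))) = (n + n**2)/(n + ((n**2 - n) + 11)) = (n + n**2)/(n + (11 + n**2 - n)) = (n + n**2)/(11 + n**2))
l(D)*(39 + 48) = (5*(1 + 5)/(11 + 5**2))*(39 + 48) = (5*6/(11 + 25))*87 = (5*6/36)*87 = (5*(1/36)*6)*87 = (5/6)*87 = 145/2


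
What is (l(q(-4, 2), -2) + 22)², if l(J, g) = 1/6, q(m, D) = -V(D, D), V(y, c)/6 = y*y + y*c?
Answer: 17689/36 ≈ 491.36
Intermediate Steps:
V(y, c) = 6*y² + 6*c*y (V(y, c) = 6*(y*y + y*c) = 6*(y² + c*y) = 6*y² + 6*c*y)
q(m, D) = -12*D² (q(m, D) = -6*D*(D + D) = -6*D*2*D = -12*D²)
l(J, g) = ⅙
(l(q(-4, 2), -2) + 22)² = (⅙ + 22)² = (133/6)² = 17689/36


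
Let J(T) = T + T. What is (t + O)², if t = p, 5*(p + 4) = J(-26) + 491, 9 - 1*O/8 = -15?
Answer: 1901641/25 ≈ 76066.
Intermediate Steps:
J(T) = 2*T
O = 192 (O = 72 - 8*(-15) = 72 + 120 = 192)
p = 419/5 (p = -4 + (2*(-26) + 491)/5 = -4 + (-52 + 491)/5 = -4 + (⅕)*439 = -4 + 439/5 = 419/5 ≈ 83.800)
t = 419/5 ≈ 83.800
(t + O)² = (419/5 + 192)² = (1379/5)² = 1901641/25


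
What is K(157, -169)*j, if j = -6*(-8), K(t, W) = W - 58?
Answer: -10896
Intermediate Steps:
K(t, W) = -58 + W
j = 48
K(157, -169)*j = (-58 - 169)*48 = -227*48 = -10896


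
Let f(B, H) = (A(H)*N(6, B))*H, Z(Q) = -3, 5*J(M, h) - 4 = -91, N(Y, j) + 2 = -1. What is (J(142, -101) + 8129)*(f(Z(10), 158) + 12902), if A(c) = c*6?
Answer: -3540307820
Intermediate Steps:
N(Y, j) = -3 (N(Y, j) = -2 - 1 = -3)
J(M, h) = -87/5 (J(M, h) = 4/5 + (1/5)*(-91) = 4/5 - 91/5 = -87/5)
A(c) = 6*c
f(B, H) = -18*H**2 (f(B, H) = ((6*H)*(-3))*H = (-18*H)*H = -18*H**2)
(J(142, -101) + 8129)*(f(Z(10), 158) + 12902) = (-87/5 + 8129)*(-18*158**2 + 12902) = 40558*(-18*24964 + 12902)/5 = 40558*(-449352 + 12902)/5 = (40558/5)*(-436450) = -3540307820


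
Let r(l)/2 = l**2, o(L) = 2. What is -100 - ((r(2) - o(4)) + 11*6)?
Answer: -172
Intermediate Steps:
r(l) = 2*l**2
-100 - ((r(2) - o(4)) + 11*6) = -100 - ((2*2**2 - 1*2) + 11*6) = -100 - ((2*4 - 2) + 66) = -100 - ((8 - 2) + 66) = -100 - (6 + 66) = -100 - 1*72 = -100 - 72 = -172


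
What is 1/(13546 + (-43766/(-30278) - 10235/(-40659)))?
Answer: 615536601/8339103485708 ≈ 7.3813e-5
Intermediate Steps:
1/(13546 + (-43766/(-30278) - 10235/(-40659))) = 1/(13546 + (-43766*(-1/30278) - 10235*(-1/40659))) = 1/(13546 + (21883/15139 + 10235/40659)) = 1/(13546 + 1044688562/615536601) = 1/(8339103485708/615536601) = 615536601/8339103485708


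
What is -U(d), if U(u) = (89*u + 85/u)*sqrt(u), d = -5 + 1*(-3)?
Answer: 5781*I*sqrt(2)/4 ≈ 2043.9*I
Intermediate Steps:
d = -8 (d = -5 - 3 = -8)
U(u) = sqrt(u)*(85/u + 89*u) (U(u) = (85/u + 89*u)*sqrt(u) = sqrt(u)*(85/u + 89*u))
-U(d) = -(85 + 89*(-8)**2)/sqrt(-8) = -(-I*sqrt(2)/4)*(85 + 89*64) = -(-I*sqrt(2)/4)*(85 + 5696) = -(-I*sqrt(2)/4)*5781 = -(-5781)*I*sqrt(2)/4 = 5781*I*sqrt(2)/4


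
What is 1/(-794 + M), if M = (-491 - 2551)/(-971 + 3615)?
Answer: -1322/1051189 ≈ -0.0012576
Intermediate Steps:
M = -1521/1322 (M = -3042/2644 = -3042*1/2644 = -1521/1322 ≈ -1.1505)
1/(-794 + M) = 1/(-794 - 1521/1322) = 1/(-1051189/1322) = -1322/1051189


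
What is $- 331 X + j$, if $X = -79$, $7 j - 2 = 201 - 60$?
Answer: $\frac{183186}{7} \approx 26169.0$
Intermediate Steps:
$j = \frac{143}{7}$ ($j = \frac{2}{7} + \frac{201 - 60}{7} = \frac{2}{7} + \frac{1}{7} \cdot 141 = \frac{2}{7} + \frac{141}{7} = \frac{143}{7} \approx 20.429$)
$- 331 X + j = \left(-331\right) \left(-79\right) + \frac{143}{7} = 26149 + \frac{143}{7} = \frac{183186}{7}$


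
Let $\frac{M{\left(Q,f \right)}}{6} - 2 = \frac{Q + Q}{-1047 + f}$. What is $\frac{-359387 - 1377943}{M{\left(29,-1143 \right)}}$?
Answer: $- \frac{317062725}{2161} \approx -1.4672 \cdot 10^{5}$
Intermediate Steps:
$M{\left(Q,f \right)} = 12 + \frac{12 Q}{-1047 + f}$ ($M{\left(Q,f \right)} = 12 + 6 \frac{Q + Q}{-1047 + f} = 12 + 6 \frac{2 Q}{-1047 + f} = 12 + \frac{12 Q}{-1047 + f}$)
$\frac{-359387 - 1377943}{M{\left(29,-1143 \right)}} = \frac{-359387 - 1377943}{12 \frac{1}{-1047 - 1143} \left(-1047 + 29 - 1143\right)} = \frac{-359387 - 1377943}{12 \frac{1}{-2190} \left(-2161\right)} = - \frac{1737330}{12 \left(- \frac{1}{2190}\right) \left(-2161\right)} = - \frac{1737330}{\frac{4322}{365}} = \left(-1737330\right) \frac{365}{4322} = - \frac{317062725}{2161}$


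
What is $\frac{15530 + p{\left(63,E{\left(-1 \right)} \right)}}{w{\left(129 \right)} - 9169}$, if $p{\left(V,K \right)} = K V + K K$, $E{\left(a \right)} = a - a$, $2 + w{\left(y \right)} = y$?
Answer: $- \frac{7765}{4521} \approx -1.7175$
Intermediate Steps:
$w{\left(y \right)} = -2 + y$
$E{\left(a \right)} = 0$
$p{\left(V,K \right)} = K^{2} + K V$ ($p{\left(V,K \right)} = K V + K^{2} = K^{2} + K V$)
$\frac{15530 + p{\left(63,E{\left(-1 \right)} \right)}}{w{\left(129 \right)} - 9169} = \frac{15530 + 0 \left(0 + 63\right)}{\left(-2 + 129\right) - 9169} = \frac{15530 + 0 \cdot 63}{127 - 9169} = \frac{15530 + 0}{-9042} = 15530 \left(- \frac{1}{9042}\right) = - \frac{7765}{4521}$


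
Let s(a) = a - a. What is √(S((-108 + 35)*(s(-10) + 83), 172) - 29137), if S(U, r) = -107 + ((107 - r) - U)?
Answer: 5*I*√930 ≈ 152.48*I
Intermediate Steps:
s(a) = 0
S(U, r) = -U - r (S(U, r) = -107 + (107 - U - r) = -U - r)
√(S((-108 + 35)*(s(-10) + 83), 172) - 29137) = √((-(-108 + 35)*(0 + 83) - 1*172) - 29137) = √((-(-73)*83 - 172) - 29137) = √((-1*(-6059) - 172) - 29137) = √((6059 - 172) - 29137) = √(5887 - 29137) = √(-23250) = 5*I*√930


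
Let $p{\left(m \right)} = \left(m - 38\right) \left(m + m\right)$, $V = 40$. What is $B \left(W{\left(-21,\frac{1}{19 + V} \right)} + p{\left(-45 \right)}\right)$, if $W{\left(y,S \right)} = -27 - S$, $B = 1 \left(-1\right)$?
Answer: $- \frac{439136}{59} \approx -7443.0$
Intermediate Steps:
$B = -1$
$p{\left(m \right)} = 2 m \left(-38 + m\right)$ ($p{\left(m \right)} = \left(-38 + m\right) 2 m = 2 m \left(-38 + m\right)$)
$B \left(W{\left(-21,\frac{1}{19 + V} \right)} + p{\left(-45 \right)}\right) = - (\left(-27 - \frac{1}{19 + 40}\right) + 2 \left(-45\right) \left(-38 - 45\right)) = - (\left(-27 - \frac{1}{59}\right) + 2 \left(-45\right) \left(-83\right)) = - (\left(-27 - \frac{1}{59}\right) + 7470) = - (- \frac{1594}{59} + 7470) = \left(-1\right) \frac{439136}{59} = - \frac{439136}{59}$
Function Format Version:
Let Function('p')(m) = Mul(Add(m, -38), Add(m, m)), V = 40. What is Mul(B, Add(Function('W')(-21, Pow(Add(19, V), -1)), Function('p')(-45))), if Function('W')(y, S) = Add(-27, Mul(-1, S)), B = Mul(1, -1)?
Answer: Rational(-439136, 59) ≈ -7443.0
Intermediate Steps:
B = -1
Function('p')(m) = Mul(2, m, Add(-38, m)) (Function('p')(m) = Mul(Add(-38, m), Mul(2, m)) = Mul(2, m, Add(-38, m)))
Mul(B, Add(Function('W')(-21, Pow(Add(19, V), -1)), Function('p')(-45))) = Mul(-1, Add(Add(-27, Mul(-1, Pow(Add(19, 40), -1))), Mul(2, -45, Add(-38, -45)))) = Mul(-1, Add(Add(-27, Mul(-1, Pow(59, -1))), Mul(2, -45, -83))) = Mul(-1, Add(Add(-27, Mul(-1, Rational(1, 59))), 7470)) = Mul(-1, Add(Add(-27, Rational(-1, 59)), 7470)) = Mul(-1, Add(Rational(-1594, 59), 7470)) = Mul(-1, Rational(439136, 59)) = Rational(-439136, 59)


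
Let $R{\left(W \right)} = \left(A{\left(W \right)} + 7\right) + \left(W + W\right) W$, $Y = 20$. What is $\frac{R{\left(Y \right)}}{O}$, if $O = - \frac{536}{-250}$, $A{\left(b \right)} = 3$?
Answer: $\frac{50625}{134} \approx 377.8$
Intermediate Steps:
$O = \frac{268}{125}$ ($O = \left(-536\right) \left(- \frac{1}{250}\right) = \frac{268}{125} \approx 2.144$)
$R{\left(W \right)} = 10 + 2 W^{2}$ ($R{\left(W \right)} = \left(3 + 7\right) + \left(W + W\right) W = 10 + 2 W W = 10 + 2 W^{2}$)
$\frac{R{\left(Y \right)}}{O} = \frac{10 + 2 \cdot 20^{2}}{\frac{268}{125}} = \left(10 + 2 \cdot 400\right) \frac{125}{268} = \left(10 + 800\right) \frac{125}{268} = 810 \cdot \frac{125}{268} = \frac{50625}{134}$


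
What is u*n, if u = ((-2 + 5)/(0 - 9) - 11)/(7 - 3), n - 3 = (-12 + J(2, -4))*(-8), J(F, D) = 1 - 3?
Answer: -1955/6 ≈ -325.83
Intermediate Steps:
J(F, D) = -2
n = 115 (n = 3 + (-12 - 2)*(-8) = 3 - 14*(-8) = 3 + 112 = 115)
u = -17/6 (u = (3/(-9) - 11)/4 = (3*(-1/9) - 11)*(1/4) = (-1/3 - 11)*(1/4) = -34/3*1/4 = -17/6 ≈ -2.8333)
u*n = -17/6*115 = -1955/6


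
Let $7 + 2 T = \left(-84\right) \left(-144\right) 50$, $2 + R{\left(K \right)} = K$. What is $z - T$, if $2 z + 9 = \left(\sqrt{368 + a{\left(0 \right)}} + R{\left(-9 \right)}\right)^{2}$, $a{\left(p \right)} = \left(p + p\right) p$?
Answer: $- \frac{604313}{2} - 44 \sqrt{23} \approx -3.0237 \cdot 10^{5}$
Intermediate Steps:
$R{\left(K \right)} = -2 + K$
$a{\left(p \right)} = 2 p^{2}$ ($a{\left(p \right)} = 2 p p = 2 p^{2}$)
$T = \frac{604793}{2}$ ($T = - \frac{7}{2} + \frac{\left(-84\right) \left(-144\right) 50}{2} = - \frac{7}{2} + \frac{12096 \cdot 50}{2} = - \frac{7}{2} + \frac{1}{2} \cdot 604800 = - \frac{7}{2} + 302400 = \frac{604793}{2} \approx 3.024 \cdot 10^{5}$)
$z = - \frac{9}{2} + \frac{\left(-11 + 4 \sqrt{23}\right)^{2}}{2}$ ($z = - \frac{9}{2} + \frac{\left(\sqrt{368 + 2 \cdot 0^{2}} - 11\right)^{2}}{2} = - \frac{9}{2} + \frac{\left(\sqrt{368 + 2 \cdot 0} - 11\right)^{2}}{2} = - \frac{9}{2} + \frac{\left(\sqrt{368 + 0} - 11\right)^{2}}{2} = - \frac{9}{2} + \frac{\left(\sqrt{368} - 11\right)^{2}}{2} = - \frac{9}{2} + \frac{\left(4 \sqrt{23} - 11\right)^{2}}{2} = - \frac{9}{2} + \frac{\left(-11 + 4 \sqrt{23}\right)^{2}}{2} \approx 28.983$)
$z - T = \left(240 - 44 \sqrt{23}\right) - \frac{604793}{2} = - \frac{604313}{2} - 44 \sqrt{23}$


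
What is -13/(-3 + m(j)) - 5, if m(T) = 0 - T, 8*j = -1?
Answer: -11/23 ≈ -0.47826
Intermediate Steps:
j = -⅛ (j = (⅛)*(-1) = -⅛ ≈ -0.12500)
m(T) = -T
-13/(-3 + m(j)) - 5 = -13/(-3 - 1*(-⅛)) - 5 = -13/(-3 + ⅛) - 5 = -13/(-23/8) - 5 = -13*(-8/23) - 5 = 104/23 - 5 = -11/23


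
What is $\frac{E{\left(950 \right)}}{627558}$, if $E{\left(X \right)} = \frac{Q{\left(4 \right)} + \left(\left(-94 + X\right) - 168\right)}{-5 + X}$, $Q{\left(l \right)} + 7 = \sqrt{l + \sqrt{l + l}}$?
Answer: $\frac{227}{197680770} + \frac{\sqrt{4 + 2 \sqrt{2}}}{593042310} \approx 1.1527 \cdot 10^{-6}$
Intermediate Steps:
$Q{\left(l \right)} = -7 + \sqrt{l + \sqrt{2} \sqrt{l}}$ ($Q{\left(l \right)} = -7 + \sqrt{l + \sqrt{l + l}} = -7 + \sqrt{l + \sqrt{2 l}} = -7 + \sqrt{l + \sqrt{2} \sqrt{l}}$)
$E{\left(X \right)} = \frac{-269 + X + \sqrt{4 + 2 \sqrt{2}}}{-5 + X}$ ($E{\left(X \right)} = \frac{\left(-7 + \sqrt{4 + \sqrt{2} \sqrt{4}}\right) + \left(\left(-94 + X\right) - 168\right)}{-5 + X} = \frac{\left(-7 + \sqrt{4 + \sqrt{2} \cdot 2}\right) + \left(-262 + X\right)}{-5 + X} = \frac{\left(-7 + \sqrt{4 + 2 \sqrt{2}}\right) + \left(-262 + X\right)}{-5 + X} = \frac{-269 + X + \sqrt{4 + 2 \sqrt{2}}}{-5 + X}$)
$\frac{E{\left(950 \right)}}{627558} = \frac{\frac{1}{-5 + 950} \left(-269 + 950 + \sqrt{4 + 2 \sqrt{2}}\right)}{627558} = \frac{681 + \sqrt{4 + 2 \sqrt{2}}}{945} \cdot \frac{1}{627558} = \left(\frac{227}{315} + \frac{\sqrt{4 + 2 \sqrt{2}}}{945}\right) \frac{1}{627558} = \frac{227}{197680770} + \frac{\sqrt{4 + 2 \sqrt{2}}}{593042310}$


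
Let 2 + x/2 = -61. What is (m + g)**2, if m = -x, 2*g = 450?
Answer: 123201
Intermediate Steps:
x = -126 (x = -4 + 2*(-61) = -4 - 122 = -126)
g = 225 (g = (1/2)*450 = 225)
m = 126 (m = -1*(-126) = 126)
(m + g)**2 = (126 + 225)**2 = 351**2 = 123201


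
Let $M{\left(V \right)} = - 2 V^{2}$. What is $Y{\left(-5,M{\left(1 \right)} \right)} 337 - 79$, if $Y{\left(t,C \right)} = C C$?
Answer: $1269$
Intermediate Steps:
$Y{\left(t,C \right)} = C^{2}$
$Y{\left(-5,M{\left(1 \right)} \right)} 337 - 79 = \left(- 2 \cdot 1^{2}\right)^{2} \cdot 337 - 79 = \left(\left(-2\right) 1\right)^{2} \cdot 337 - 79 = \left(-2\right)^{2} \cdot 337 - 79 = 4 \cdot 337 - 79 = 1348 - 79 = 1269$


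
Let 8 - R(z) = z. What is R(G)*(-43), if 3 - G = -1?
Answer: -172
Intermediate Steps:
G = 4 (G = 3 - 1*(-1) = 3 + 1 = 4)
R(z) = 8 - z
R(G)*(-43) = (8 - 1*4)*(-43) = (8 - 4)*(-43) = 4*(-43) = -172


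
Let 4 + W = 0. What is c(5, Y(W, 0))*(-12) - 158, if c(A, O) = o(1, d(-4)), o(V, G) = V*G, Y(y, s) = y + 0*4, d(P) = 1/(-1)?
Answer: -146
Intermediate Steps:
d(P) = -1
W = -4 (W = -4 + 0 = -4)
Y(y, s) = y (Y(y, s) = y + 0 = y)
o(V, G) = G*V
c(A, O) = -1 (c(A, O) = -1*1 = -1)
c(5, Y(W, 0))*(-12) - 158 = -1*(-12) - 158 = 12 - 158 = -146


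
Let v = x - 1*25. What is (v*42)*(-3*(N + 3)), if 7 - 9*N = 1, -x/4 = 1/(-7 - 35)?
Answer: 11506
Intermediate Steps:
x = 2/21 (x = -4/(-7 - 35) = -4/(-42) = -4*(-1/42) = 2/21 ≈ 0.095238)
N = 2/3 (N = 7/9 - 1/9*1 = 7/9 - 1/9 = 2/3 ≈ 0.66667)
v = -523/21 (v = 2/21 - 1*25 = 2/21 - 25 = -523/21 ≈ -24.905)
(v*42)*(-3*(N + 3)) = (-523/21*42)*(-3*(2/3 + 3)) = -(-3138)*11/3 = -1046*(-11) = 11506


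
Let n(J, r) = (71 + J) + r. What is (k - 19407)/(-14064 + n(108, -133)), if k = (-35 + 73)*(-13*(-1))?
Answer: 18913/14018 ≈ 1.3492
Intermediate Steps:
k = 494 (k = 38*13 = 494)
n(J, r) = 71 + J + r
(k - 19407)/(-14064 + n(108, -133)) = (494 - 19407)/(-14064 + (71 + 108 - 133)) = -18913/(-14064 + 46) = -18913/(-14018) = -18913*(-1/14018) = 18913/14018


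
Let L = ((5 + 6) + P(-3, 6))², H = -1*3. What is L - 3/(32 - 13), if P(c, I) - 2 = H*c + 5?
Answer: 13848/19 ≈ 728.84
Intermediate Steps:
H = -3
P(c, I) = 7 - 3*c (P(c, I) = 2 + (-3*c + 5) = 2 + (5 - 3*c) = 7 - 3*c)
L = 729 (L = ((5 + 6) + (7 - 3*(-3)))² = (11 + (7 + 9))² = (11 + 16)² = 27² = 729)
L - 3/(32 - 13) = 729 - 3/(32 - 13) = 729 - 3/19 = 13848/19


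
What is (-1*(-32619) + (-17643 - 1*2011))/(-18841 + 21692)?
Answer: 12965/2851 ≈ 4.5475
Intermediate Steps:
(-1*(-32619) + (-17643 - 1*2011))/(-18841 + 21692) = (32619 + (-17643 - 2011))/2851 = (32619 - 19654)*(1/2851) = 12965*(1/2851) = 12965/2851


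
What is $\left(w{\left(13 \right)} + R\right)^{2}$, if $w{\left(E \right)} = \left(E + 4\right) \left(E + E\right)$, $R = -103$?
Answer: $114921$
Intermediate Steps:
$w{\left(E \right)} = 2 E \left(4 + E\right)$ ($w{\left(E \right)} = \left(4 + E\right) 2 E = 2 E \left(4 + E\right)$)
$\left(w{\left(13 \right)} + R\right)^{2} = \left(2 \cdot 13 \left(4 + 13\right) - 103\right)^{2} = \left(2 \cdot 13 \cdot 17 - 103\right)^{2} = \left(442 - 103\right)^{2} = 339^{2} = 114921$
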